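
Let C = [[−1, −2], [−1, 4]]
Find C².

[[3, −6], [−3, 18]]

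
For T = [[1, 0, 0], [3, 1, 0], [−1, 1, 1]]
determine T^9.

T = I + N where N = [[0, 0, 0], [3, 0, 0], [−1, 1, 0]] is strictly lower-triangular, so N^3 = 0.
(I + N)^9 = I + 9·N + 36·N^2 = [[1, 0, 0], [27, 1, 0], [99, 9, 1]].

[[1, 0, 0], [27, 1, 0], [99, 9, 1]]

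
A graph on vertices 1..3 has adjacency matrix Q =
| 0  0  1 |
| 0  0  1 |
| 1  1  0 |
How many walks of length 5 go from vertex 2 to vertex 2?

The number of length-5 walks from vertex 2 to vertex 2 is entry (2,2) of Q^5, where Q is the adjacency matrix.
Q^2 = [[1, 1, 0], [1, 1, 0], [0, 0, 2]]
Q^3 = [[0, 0, 2], [0, 0, 2], [2, 2, 0]]
Q^4 = [[2, 2, 0], [2, 2, 0], [0, 0, 4]]
Q^5 = [[0, 0, 4], [0, 0, 4], [4, 4, 0]]

0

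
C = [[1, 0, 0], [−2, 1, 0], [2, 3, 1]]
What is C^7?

C = I + N where N = [[0, 0, 0], [−2, 0, 0], [2, 3, 0]] is strictly lower-triangular, so N^3 = 0.
(I + N)^7 = I + 7·N + 21·N^2 = [[1, 0, 0], [−14, 1, 0], [−112, 21, 1]].

[[1, 0, 0], [−14, 1, 0], [−112, 21, 1]]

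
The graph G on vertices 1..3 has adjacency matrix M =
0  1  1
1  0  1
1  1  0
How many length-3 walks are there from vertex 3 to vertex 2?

The number of length-3 walks from vertex 3 to vertex 2 is entry (3,2) of M^3, where M is the adjacency matrix.
M^2 = [[2, 1, 1], [1, 2, 1], [1, 1, 2]]
M^3 = [[2, 3, 3], [3, 2, 3], [3, 3, 2]]

3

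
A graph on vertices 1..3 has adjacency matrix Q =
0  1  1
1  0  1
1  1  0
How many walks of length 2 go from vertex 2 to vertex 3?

The number of length-2 walks from vertex 2 to vertex 3 is entry (2,3) of Q², where Q is the adjacency matrix.
Q² = [[2, 1, 1], [1, 2, 1], [1, 1, 2]]

1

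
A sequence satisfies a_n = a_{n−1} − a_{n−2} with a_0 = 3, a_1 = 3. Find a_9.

−3

With companion matrix C = [[1, −1], [1, 0]], [a_n, a_{n−1}]ᵀ = C·[a_{n−1}, a_{n−2}]ᵀ, so [a_9, a_8]ᵀ = C⁸·[a_1, a_0]ᵀ.
C⁸ = [[0, −1], [1, −1]], giving [a_9, a_8]ᵀ = [[−3], [0]].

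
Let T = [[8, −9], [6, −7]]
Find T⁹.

tr T = 1 and det T = −2, so the characteristic polynomial is λ² − (1)λ + (−2) with roots −1 and 2.
Eigenvectors give P = [[1, 3], [1, 2]] with P⁻¹ = [[−2, 3], [1, −1]], and T = P·diag(−1, 2)·P⁻¹.
Then T⁹ = P·diag(−1, 512)·P⁻¹ = [[−1, 1536], [−1, 1024]] · [[−2, 3], [1, −1]] = [[1538, −1539], [1026, −1027]].

[[1538, −1539], [1026, −1027]]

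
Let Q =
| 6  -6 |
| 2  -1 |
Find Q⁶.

tr Q = 5 and det Q = 6, so the characteristic polynomial is λ² − (5)λ + (6) with roots 3 and 2.
Eigenvectors give P = [[2, -3], [1, -2]] with P⁻¹ = [[2, -3], [1, -2]], and Q = P·diag(3, 2)·P⁻¹.
Then Q⁶ = P·diag(729, 64)·P⁻¹ = [[1458, -192], [729, -128]] · [[2, -3], [1, -2]] = [[2724, -3990], [1330, -1931]].

[[2724, -3990], [1330, -1931]]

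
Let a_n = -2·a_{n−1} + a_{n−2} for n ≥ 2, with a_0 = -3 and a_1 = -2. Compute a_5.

With companion matrix A = [[-2, 1], [1, 0]], [a_n, a_{n−1}]ᵀ = A·[a_{n−1}, a_{n−2}]ᵀ, so [a_5, a_4]ᵀ = A⁴·[a_1, a_0]ᵀ.
A⁴ = [[29, -12], [-12, 5]], giving [a_5, a_4]ᵀ = [[-22], [9]].

-22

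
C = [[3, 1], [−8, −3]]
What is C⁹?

C² = I (check: tr C = 0 and det C = −1), so C⁹ = C since 9 is odd.

[[3, 1], [−8, −3]]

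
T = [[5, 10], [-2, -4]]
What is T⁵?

T² = T (a projection; rank 1, trace 1), so T⁵ = T.

[[5, 10], [-2, -4]]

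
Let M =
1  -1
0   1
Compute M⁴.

M = I + N where N = [[0, -1], [0, 0]] is strictly upper-triangular, so N² = 0.
(I + N)⁴ = I + 4·N = [[1, -4], [0, 1]].

[[1, -4], [0, 1]]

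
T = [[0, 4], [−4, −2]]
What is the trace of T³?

T² = [[−16, −8], [8, −12]]
T³ = [[32, −48], [48, 56]]

88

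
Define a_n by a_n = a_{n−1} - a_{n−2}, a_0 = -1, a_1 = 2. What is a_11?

-3

With companion matrix M = [[1, -1], [1, 0]], [a_n, a_{n−1}]ᵀ = M·[a_{n−1}, a_{n−2}]ᵀ, so [a_11, a_10]ᵀ = M^10·[a_1, a_0]ᵀ.
M^10 = [[-1, 1], [-1, 0]], giving [a_11, a_10]ᵀ = [[-3], [-2]].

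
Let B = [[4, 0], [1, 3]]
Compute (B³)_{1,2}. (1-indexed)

B² = [[16, 0], [7, 9]]
B³ = [[64, 0], [37, 27]]

0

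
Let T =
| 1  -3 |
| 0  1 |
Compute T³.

[[1, -9], [0, 1]]

T = I + N where N = [[0, -3], [0, 0]] is strictly upper-triangular, so N² = 0.
(I + N)³ = I + 3·N = [[1, -9], [0, 1]].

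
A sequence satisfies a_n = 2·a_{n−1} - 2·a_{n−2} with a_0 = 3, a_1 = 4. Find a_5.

-16

With companion matrix T = [[2, -2], [1, 0]], [a_n, a_{n−1}]ᵀ = T·[a_{n−1}, a_{n−2}]ᵀ, so [a_5, a_4]ᵀ = T^4·[a_1, a_0]ᵀ.
T^4 = [[-4, 0], [0, -4]], giving [a_5, a_4]ᵀ = [[-16], [-12]].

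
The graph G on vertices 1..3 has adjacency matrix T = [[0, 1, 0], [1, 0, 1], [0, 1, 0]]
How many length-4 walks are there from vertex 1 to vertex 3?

The number of length-4 walks from vertex 1 to vertex 3 is entry (1,3) of T⁴, where T is the adjacency matrix.
T² = [[1, 0, 1], [0, 2, 0], [1, 0, 1]]
T³ = [[0, 2, 0], [2, 0, 2], [0, 2, 0]]
T⁴ = [[2, 0, 2], [0, 4, 0], [2, 0, 2]]

2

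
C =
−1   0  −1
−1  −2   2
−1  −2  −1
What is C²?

[[2, 2, 2], [1, 0, −5], [4, 6, −2]]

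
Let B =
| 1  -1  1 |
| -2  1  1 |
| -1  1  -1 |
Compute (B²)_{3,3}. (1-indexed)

1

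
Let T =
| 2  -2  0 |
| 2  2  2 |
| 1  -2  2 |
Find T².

[[0, -8, -4], [10, -4, 8], [0, -10, 0]]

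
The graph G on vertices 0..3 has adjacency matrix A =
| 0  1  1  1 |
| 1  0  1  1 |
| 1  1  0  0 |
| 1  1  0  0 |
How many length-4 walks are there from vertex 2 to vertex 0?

The number of length-4 walks from vertex 2 to vertex 0 is entry (2,0) of A⁴, where A is the adjacency matrix.
A² = [[3, 2, 1, 1], [2, 3, 1, 1], [1, 1, 2, 2], [1, 1, 2, 2]]
A³ = [[4, 5, 5, 5], [5, 4, 5, 5], [5, 5, 2, 2], [5, 5, 2, 2]]
A⁴ = [[15, 14, 9, 9], [14, 15, 9, 9], [9, 9, 10, 10], [9, 9, 10, 10]]

9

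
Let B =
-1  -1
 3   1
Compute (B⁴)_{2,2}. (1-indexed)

B² = [[-2, 0], [0, -2]]
B³ = [[2, 2], [-6, -2]]
B⁴ = [[4, 0], [0, 4]]

4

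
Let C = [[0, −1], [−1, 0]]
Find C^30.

C² = I (check: tr C = 0 and det C = −1), so C^30 = I since 30 is even.

[[1, 0], [0, 1]]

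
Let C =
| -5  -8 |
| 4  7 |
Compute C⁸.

[[-6559, -13120], [6560, 13121]]

tr C = 2 and det C = -3, so the characteristic polynomial is λ² − (2)λ + (-3) with roots -1 and 3.
Eigenvectors give P = [[-2, 1], [1, -1]] with P⁻¹ = [[-1, -1], [-1, -2]], and C = P·diag(-1, 3)·P⁻¹.
Then C⁸ = P·diag(1, 6561)·P⁻¹ = [[-2, 6561], [1, -6561]] · [[-1, -1], [-1, -2]] = [[-6559, -13120], [6560, 13121]].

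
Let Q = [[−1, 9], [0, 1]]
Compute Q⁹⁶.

[[1, 0], [0, 1]]

Q² = I (check: tr Q = 0 and det Q = −1), so Q⁹⁶ = I since 96 is even.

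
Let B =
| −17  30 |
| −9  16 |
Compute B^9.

tr B = −1 and det B = −2, so the characteristic polynomial is λ² − (−1)λ + (−2) with roots 1 and −2.
Eigenvectors give P = [[−5, 2], [−3, 1]] with P⁻¹ = [[1, −2], [3, −5]], and B = P·diag(1, −2)·P⁻¹.
Then B^9 = P·diag(1, −512)·P⁻¹ = [[−5, −1024], [−3, −512]] · [[1, −2], [3, −5]] = [[−3077, 5130], [−1539, 2566]].

[[−3077, 5130], [−1539, 2566]]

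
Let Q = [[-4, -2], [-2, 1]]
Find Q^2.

[[20, 6], [6, 5]]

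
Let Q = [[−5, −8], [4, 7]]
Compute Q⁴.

tr Q = 2 and det Q = −3, so the characteristic polynomial is λ² − (2)λ + (−3) with roots −1 and 3.
Eigenvectors give P = [[2, −1], [−1, 1]] with P⁻¹ = [[1, 1], [1, 2]], and Q = P·diag(−1, 3)·P⁻¹.
Then Q⁴ = P·diag(1, 81)·P⁻¹ = [[2, −81], [−1, 81]] · [[1, 1], [1, 2]] = [[−79, −160], [80, 161]].

[[−79, −160], [80, 161]]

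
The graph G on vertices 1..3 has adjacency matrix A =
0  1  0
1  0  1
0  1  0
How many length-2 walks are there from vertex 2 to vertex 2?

2

The number of length-2 walks from vertex 2 to vertex 2 is entry (2,2) of A², where A is the adjacency matrix.
A² = [[1, 0, 1], [0, 2, 0], [1, 0, 1]]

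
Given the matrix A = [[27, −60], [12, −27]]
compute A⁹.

[[177147, −393660], [78732, −177147]]

tr A = 0 and det A = −9, so the characteristic polynomial is λ² − (0)λ + (−9) with roots −3 and 3.
Eigenvectors give P = [[2, 5], [1, 2]] with P⁻¹ = [[−2, 5], [1, −2]], and A = P·diag(−3, 3)·P⁻¹.
Then A⁹ = P·diag(−19683, 19683)·P⁻¹ = [[−39366, 98415], [−19683, 39366]] · [[−2, 5], [1, −2]] = [[177147, −393660], [78732, −177147]].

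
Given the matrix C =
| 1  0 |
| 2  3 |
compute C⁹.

tr C = 4 and det C = 3, so the characteristic polynomial is λ² − (4)λ + (3) with roots 3 and 1.
Eigenvectors give P = [[0, -1], [1, 1]] with P⁻¹ = [[1, 1], [-1, 0]], and C = P·diag(3, 1)·P⁻¹.
Then C⁹ = P·diag(19683, 1)·P⁻¹ = [[0, -1], [19683, 1]] · [[1, 1], [-1, 0]] = [[1, 0], [19682, 19683]].

[[1, 0], [19682, 19683]]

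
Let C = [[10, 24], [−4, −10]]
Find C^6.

[[64, 0], [0, 64]]

tr C = 0 and det C = −4, so the characteristic polynomial is λ² − (0)λ + (−4) with roots −2 and 2.
Eigenvectors give P = [[2, 3], [−1, −1]] with P⁻¹ = [[−1, −3], [1, 2]], and C = P·diag(−2, 2)·P⁻¹.
Then C^6 = P·diag(64, 64)·P⁻¹ = [[128, 192], [−64, −64]] · [[−1, −3], [1, 2]] = [[64, 0], [0, 64]].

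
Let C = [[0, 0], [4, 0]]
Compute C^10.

C is strictly triangular, hence nilpotent: C^2 = 0, so C^10 = 0.

[[0, 0], [0, 0]]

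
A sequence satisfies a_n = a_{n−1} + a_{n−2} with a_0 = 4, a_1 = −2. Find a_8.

With companion matrix M = [[1, 1], [1, 0]], [a_n, a_{n−1}]ᵀ = M·[a_{n−1}, a_{n−2}]ᵀ, so [a_8, a_7]ᵀ = M^7·[a_1, a_0]ᵀ.
M^7 = [[21, 13], [13, 8]], giving [a_8, a_7]ᵀ = [[10], [6]].

10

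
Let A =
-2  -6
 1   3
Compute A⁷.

A² = A (a projection; rank 1, trace 1), so A⁷ = A.

[[-2, -6], [1, 3]]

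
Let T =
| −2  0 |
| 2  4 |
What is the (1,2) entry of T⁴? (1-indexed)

T² = [[4, 0], [4, 16]]
T³ = [[−8, 0], [24, 64]]
T⁴ = [[16, 0], [80, 256]]

0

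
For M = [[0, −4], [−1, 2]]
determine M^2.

[[4, −8], [−2, 8]]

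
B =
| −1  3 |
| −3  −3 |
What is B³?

[[44, 12], [−12, 36]]

B² = [[−8, −12], [12, 0]]
B³ = [[44, 12], [−12, 36]]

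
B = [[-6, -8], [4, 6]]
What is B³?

[[-24, -32], [16, 24]]

tr B = 0 and det B = -4, so the characteristic polynomial is λ² − (0)λ + (-4) with roots -2 and 2.
Eigenvectors give P = [[-2, -1], [1, 1]] with P⁻¹ = [[-1, -1], [1, 2]], and B = P·diag(-2, 2)·P⁻¹.
Then B³ = P·diag(-8, 8)·P⁻¹ = [[16, -8], [-8, 8]] · [[-1, -1], [1, 2]] = [[-24, -32], [16, 24]].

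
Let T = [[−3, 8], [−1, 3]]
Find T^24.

[[1, 0], [0, 1]]

T² = I (check: tr T = 0 and det T = −1), so T^24 = I since 24 is even.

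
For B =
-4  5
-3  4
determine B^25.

B² = I (check: tr B = 0 and det B = -1), so B^25 = B since 25 is odd.

[[-4, 5], [-3, 4]]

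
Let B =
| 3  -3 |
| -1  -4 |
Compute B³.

[[33, -48], [-16, -79]]

B² = [[12, 3], [1, 19]]
B³ = [[33, -48], [-16, -79]]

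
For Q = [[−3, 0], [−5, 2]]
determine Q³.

tr Q = −1 and det Q = −6, so the characteristic polynomial is λ² − (−1)λ + (−6) with roots 2 and −3.
Eigenvectors give P = [[0, 1], [1, 1]] with P⁻¹ = [[−1, 1], [1, 0]], and Q = P·diag(2, −3)·P⁻¹.
Then Q³ = P·diag(8, −27)·P⁻¹ = [[0, −27], [8, −27]] · [[−1, 1], [1, 0]] = [[−27, 0], [−35, 8]].

[[−27, 0], [−35, 8]]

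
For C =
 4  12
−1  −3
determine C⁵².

[[4, 12], [−1, −3]]

C² = C (a projection; rank 1, trace 1), so C⁵² = C.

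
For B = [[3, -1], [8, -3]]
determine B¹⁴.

B² = I (check: tr B = 0 and det B = -1), so B¹⁴ = I since 14 is even.

[[1, 0], [0, 1]]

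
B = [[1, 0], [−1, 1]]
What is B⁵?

[[1, 0], [−5, 1]]

B = I + N where N = [[0, 0], [−1, 0]] is strictly lower-triangular, so N² = 0.
(I + N)⁵ = I + 5·N = [[1, 0], [−5, 1]].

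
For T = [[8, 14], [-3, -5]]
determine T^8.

tr T = 3 and det T = 2, so the characteristic polynomial is λ² − (3)λ + (2) with roots 2 and 1.
Eigenvectors give P = [[7, -2], [-3, 1]] with P⁻¹ = [[1, 2], [3, 7]], and T = P·diag(2, 1)·P⁻¹.
Then T^8 = P·diag(256, 1)·P⁻¹ = [[1792, -2], [-768, 1]] · [[1, 2], [3, 7]] = [[1786, 3570], [-765, -1529]].

[[1786, 3570], [-765, -1529]]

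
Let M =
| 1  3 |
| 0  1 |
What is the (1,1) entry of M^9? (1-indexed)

M = I + N where N = [[0, 3], [0, 0]] is strictly upper-triangular, so N^2 = 0.
(I + N)^9 = I + 9·N = [[1, 27], [0, 1]].

1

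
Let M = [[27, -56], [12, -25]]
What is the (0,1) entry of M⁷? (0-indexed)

-30632

tr M = 2 and det M = -3, so the characteristic polynomial is λ² − (2)λ + (-3) with roots -1 and 3.
Eigenvectors give P = [[2, 7], [1, 3]] with P⁻¹ = [[-3, 7], [1, -2]], and M = P·diag(-1, 3)·P⁻¹.
Then M⁷ = P·diag(-1, 2187)·P⁻¹ = [[-2, 15309], [-1, 6561]] · [[-3, 7], [1, -2]] = [[15315, -30632], [6564, -13129]].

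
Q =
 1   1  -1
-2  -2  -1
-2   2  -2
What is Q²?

[[1, -3, 0], [4, 0, 6], [-2, -10, 4]]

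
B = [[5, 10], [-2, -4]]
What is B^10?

[[5, 10], [-2, -4]]

B² = B (a projection; rank 1, trace 1), so B^10 = B.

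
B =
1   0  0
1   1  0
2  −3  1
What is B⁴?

B = I + N where N = [[0, 0, 0], [1, 0, 0], [2, −3, 0]] is strictly lower-triangular, so N³ = 0.
(I + N)⁴ = I + 4·N + 6·N² = [[1, 0, 0], [4, 1, 0], [−10, −12, 1]].

[[1, 0, 0], [4, 1, 0], [−10, −12, 1]]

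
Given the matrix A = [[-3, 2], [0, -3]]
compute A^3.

A^2 = [[9, -12], [0, 9]]
A^3 = [[-27, 54], [0, -27]]

[[-27, 54], [0, -27]]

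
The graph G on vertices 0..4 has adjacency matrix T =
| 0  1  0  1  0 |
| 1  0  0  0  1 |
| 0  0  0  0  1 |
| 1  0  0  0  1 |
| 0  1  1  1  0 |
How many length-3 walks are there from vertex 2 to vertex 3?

The number of length-3 walks from vertex 2 to vertex 3 is entry (2,3) of T³, where T is the adjacency matrix.
T² = [[2, 0, 0, 0, 2], [0, 2, 1, 2, 0], [0, 1, 1, 1, 0], [0, 2, 1, 2, 0], [2, 0, 0, 0, 3]]
T³ = [[0, 4, 2, 4, 0], [4, 0, 0, 0, 5], [2, 0, 0, 0, 3], [4, 0, 0, 0, 5], [0, 5, 3, 5, 0]]

0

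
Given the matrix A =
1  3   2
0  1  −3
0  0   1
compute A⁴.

A = I + N where N = [[0, 3, 2], [0, 0, −3], [0, 0, 0]] is strictly upper-triangular, so N³ = 0.
(I + N)⁴ = I + 4·N + 6·N² = [[1, 12, −46], [0, 1, −12], [0, 0, 1]].

[[1, 12, −46], [0, 1, −12], [0, 0, 1]]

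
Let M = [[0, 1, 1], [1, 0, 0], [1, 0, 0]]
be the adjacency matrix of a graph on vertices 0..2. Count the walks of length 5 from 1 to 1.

The number of length-5 walks from vertex 1 to vertex 1 is entry (1,1) of M⁵, where M is the adjacency matrix.
M² = [[2, 0, 0], [0, 1, 1], [0, 1, 1]]
M³ = [[0, 2, 2], [2, 0, 0], [2, 0, 0]]
M⁴ = [[4, 0, 0], [0, 2, 2], [0, 2, 2]]
M⁵ = [[0, 4, 4], [4, 0, 0], [4, 0, 0]]

0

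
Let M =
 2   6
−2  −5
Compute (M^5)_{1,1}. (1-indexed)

92

tr M = −3 and det M = 2, so the characteristic polynomial is λ² − (−3)λ + (2) with roots −1 and −2.
Eigenvectors give P = [[−2, −3], [1, 2]] with P⁻¹ = [[−2, −3], [1, 2]], and M = P·diag(−1, −2)·P⁻¹.
Then M^5 = P·diag(−1, −32)·P⁻¹ = [[2, 96], [−1, −64]] · [[−2, −3], [1, 2]] = [[92, 186], [−62, −125]].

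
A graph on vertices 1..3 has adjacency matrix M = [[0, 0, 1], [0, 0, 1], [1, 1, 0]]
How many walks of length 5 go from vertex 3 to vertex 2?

4

The number of length-5 walks from vertex 3 to vertex 2 is entry (3,2) of M⁵, where M is the adjacency matrix.
M² = [[1, 1, 0], [1, 1, 0], [0, 0, 2]]
M³ = [[0, 0, 2], [0, 0, 2], [2, 2, 0]]
M⁴ = [[2, 2, 0], [2, 2, 0], [0, 0, 4]]
M⁵ = [[0, 0, 4], [0, 0, 4], [4, 4, 0]]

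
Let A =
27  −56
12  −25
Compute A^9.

tr A = 2 and det A = −3, so the characteristic polynomial is λ² − (2)λ + (−3) with roots 3 and −1.
Eigenvectors give P = [[7, −2], [3, −1]] with P⁻¹ = [[1, −2], [3, −7]], and A = P·diag(3, −1)·P⁻¹.
Then A^9 = P·diag(19683, −1)·P⁻¹ = [[137781, 2], [59049, 1]] · [[1, −2], [3, −7]] = [[137787, −275576], [59052, −118105]].

[[137787, −275576], [59052, −118105]]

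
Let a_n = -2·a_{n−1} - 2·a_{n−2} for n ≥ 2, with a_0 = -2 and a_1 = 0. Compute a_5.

0

With companion matrix T = [[-2, -2], [1, 0]], [a_n, a_{n−1}]ᵀ = T·[a_{n−1}, a_{n−2}]ᵀ, so [a_5, a_4]ᵀ = T⁴·[a_1, a_0]ᵀ.
T⁴ = [[-4, 0], [0, -4]], giving [a_5, a_4]ᵀ = [[0], [8]].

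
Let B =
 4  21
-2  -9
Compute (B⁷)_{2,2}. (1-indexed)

tr B = -5 and det B = 6, so the characteristic polynomial is λ² − (-5)λ + (6) with roots -2 and -3.
Eigenvectors give P = [[7, 3], [-2, -1]] with P⁻¹ = [[1, 3], [-2, -7]], and B = P·diag(-2, -3)·P⁻¹.
Then B⁷ = P·diag(-128, -2187)·P⁻¹ = [[-896, -6561], [256, 2187]] · [[1, 3], [-2, -7]] = [[12226, 43239], [-4118, -14541]].

-14541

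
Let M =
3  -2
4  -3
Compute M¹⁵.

[[3, -2], [4, -3]]

M² = I (check: tr M = 0 and det M = -1), so M¹⁵ = M since 15 is odd.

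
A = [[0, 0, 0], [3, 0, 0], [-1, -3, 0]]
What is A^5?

A is strictly triangular, hence nilpotent: A^3 = 0, so A^5 = 0.

[[0, 0, 0], [0, 0, 0], [0, 0, 0]]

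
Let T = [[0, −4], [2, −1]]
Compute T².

[[−8, 4], [−2, −7]]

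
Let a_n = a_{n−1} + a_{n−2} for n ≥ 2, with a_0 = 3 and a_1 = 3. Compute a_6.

With companion matrix B = [[1, 1], [1, 0]], [a_n, a_{n−1}]ᵀ = B·[a_{n−1}, a_{n−2}]ᵀ, so [a_6, a_5]ᵀ = B^5·[a_1, a_0]ᵀ.
B^5 = [[8, 5], [5, 3]], giving [a_6, a_5]ᵀ = [[39], [24]].

39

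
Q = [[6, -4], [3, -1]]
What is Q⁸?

[[25476, -25220], [18915, -18659]]

tr Q = 5 and det Q = 6, so the characteristic polynomial is λ² − (5)λ + (6) with roots 3 and 2.
Eigenvectors give P = [[4, -1], [3, -1]] with P⁻¹ = [[1, -1], [3, -4]], and Q = P·diag(3, 2)·P⁻¹.
Then Q⁸ = P·diag(6561, 256)·P⁻¹ = [[26244, -256], [19683, -256]] · [[1, -1], [3, -4]] = [[25476, -25220], [18915, -18659]].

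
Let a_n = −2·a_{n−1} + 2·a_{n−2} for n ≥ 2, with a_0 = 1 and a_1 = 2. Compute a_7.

416

With companion matrix A = [[−2, 2], [1, 0]], [a_n, a_{n−1}]ᵀ = A·[a_{n−1}, a_{n−2}]ᵀ, so [a_7, a_6]ᵀ = A⁶·[a_1, a_0]ᵀ.
A⁶ = [[328, −240], [−120, 88]], giving [a_7, a_6]ᵀ = [[416], [−152]].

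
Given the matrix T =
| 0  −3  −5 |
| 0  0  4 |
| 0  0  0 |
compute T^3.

T is strictly triangular, hence nilpotent: T^3 = 0, so T^3 = 0.

[[0, 0, 0], [0, 0, 0], [0, 0, 0]]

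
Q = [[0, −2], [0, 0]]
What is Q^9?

Q is strictly triangular, hence nilpotent: Q^2 = 0, so Q^9 = 0.

[[0, 0], [0, 0]]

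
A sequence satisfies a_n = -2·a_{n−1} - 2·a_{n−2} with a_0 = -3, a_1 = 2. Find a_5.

-8

With companion matrix C = [[-2, -2], [1, 0]], [a_n, a_{n−1}]ᵀ = C·[a_{n−1}, a_{n−2}]ᵀ, so [a_5, a_4]ᵀ = C^4·[a_1, a_0]ᵀ.
C^4 = [[-4, 0], [0, -4]], giving [a_5, a_4]ᵀ = [[-8], [12]].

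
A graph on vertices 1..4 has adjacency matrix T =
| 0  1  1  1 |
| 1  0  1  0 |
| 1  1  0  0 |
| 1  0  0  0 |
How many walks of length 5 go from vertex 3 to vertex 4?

The number of length-5 walks from vertex 3 to vertex 4 is entry (3,4) of T^5, where T is the adjacency matrix.
T^2 = [[3, 1, 1, 0], [1, 2, 1, 1], [1, 1, 2, 1], [0, 1, 1, 1]]
T^3 = [[2, 4, 4, 3], [4, 2, 3, 1], [4, 3, 2, 1], [3, 1, 1, 0]]
T^4 = [[11, 6, 6, 2], [6, 7, 6, 4], [6, 6, 7, 4], [2, 4, 4, 3]]
T^5 = [[14, 17, 17, 11], [17, 12, 13, 6], [17, 13, 12, 6], [11, 6, 6, 2]]

6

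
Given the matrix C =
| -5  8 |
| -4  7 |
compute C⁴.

tr C = 2 and det C = -3, so the characteristic polynomial is λ² − (2)λ + (-3) with roots -1 and 3.
Eigenvectors give P = [[-2, -1], [-1, -1]] with P⁻¹ = [[-1, 1], [1, -2]], and C = P·diag(-1, 3)·P⁻¹.
Then C⁴ = P·diag(1, 81)·P⁻¹ = [[-2, -81], [-1, -81]] · [[-1, 1], [1, -2]] = [[-79, 160], [-80, 161]].

[[-79, 160], [-80, 161]]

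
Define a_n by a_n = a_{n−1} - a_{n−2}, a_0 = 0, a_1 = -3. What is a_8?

-3

With companion matrix C = [[1, -1], [1, 0]], [a_n, a_{n−1}]ᵀ = C·[a_{n−1}, a_{n−2}]ᵀ, so [a_8, a_7]ᵀ = C^7·[a_1, a_0]ᵀ.
C^7 = [[1, -1], [1, 0]], giving [a_8, a_7]ᵀ = [[-3], [-3]].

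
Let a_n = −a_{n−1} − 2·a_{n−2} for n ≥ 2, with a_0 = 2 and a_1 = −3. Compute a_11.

−113

With companion matrix M = [[−1, −2], [1, 0]], [a_n, a_{n−1}]ᵀ = M·[a_{n−1}, a_{n−2}]ᵀ, so [a_11, a_10]ᵀ = M¹⁰·[a_1, a_0]ᵀ.
M¹⁰ = [[23, −22], [11, 34]], giving [a_11, a_10]ᵀ = [[−113], [35]].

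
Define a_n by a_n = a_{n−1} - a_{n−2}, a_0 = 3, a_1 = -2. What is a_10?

2

With companion matrix M = [[1, -1], [1, 0]], [a_n, a_{n−1}]ᵀ = M·[a_{n−1}, a_{n−2}]ᵀ, so [a_10, a_9]ᵀ = M⁹·[a_1, a_0]ᵀ.
M⁹ = [[-1, 0], [0, -1]], giving [a_10, a_9]ᵀ = [[2], [-3]].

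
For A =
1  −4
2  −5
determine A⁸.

[[−6559, 13120], [−6560, 13121]]

tr A = −4 and det A = 3, so the characteristic polynomial is λ² − (−4)λ + (3) with roots −1 and −3.
Eigenvectors give P = [[2, −1], [1, −1]] with P⁻¹ = [[1, −1], [1, −2]], and A = P·diag(−1, −3)·P⁻¹.
Then A⁸ = P·diag(1, 6561)·P⁻¹ = [[2, −6561], [1, −6561]] · [[1, −1], [1, −2]] = [[−6559, 13120], [−6560, 13121]].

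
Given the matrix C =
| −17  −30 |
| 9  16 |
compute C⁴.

[[91, 150], [−45, −74]]

tr C = −1 and det C = −2, so the characteristic polynomial is λ² − (−1)λ + (−2) with roots −2 and 1.
Eigenvectors give P = [[−2, −5], [1, 3]] with P⁻¹ = [[−3, −5], [1, 2]], and C = P·diag(−2, 1)·P⁻¹.
Then C⁴ = P·diag(16, 1)·P⁻¹ = [[−32, −5], [16, 3]] · [[−3, −5], [1, 2]] = [[91, 150], [−45, −74]].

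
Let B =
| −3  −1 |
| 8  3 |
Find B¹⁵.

[[−3, −1], [8, 3]]

B² = I (check: tr B = 0 and det B = −1), so B¹⁵ = B since 15 is odd.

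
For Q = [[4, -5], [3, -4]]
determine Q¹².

[[1, 0], [0, 1]]

Q² = I (check: tr Q = 0 and det Q = -1), so Q¹² = I since 12 is even.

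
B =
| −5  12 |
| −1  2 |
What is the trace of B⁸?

tr B = −3 and det B = 2, so the characteristic polynomial is λ² − (−3)λ + (2) with roots −2 and −1.
Eigenvectors give P = [[4, 3], [1, 1]] with P⁻¹ = [[1, −3], [−1, 4]], and B = P·diag(−2, −1)·P⁻¹.
Then B⁸ = P·diag(256, 1)·P⁻¹ = [[1024, 3], [256, 1]] · [[1, −3], [−1, 4]] = [[1021, −3060], [255, −764]].

257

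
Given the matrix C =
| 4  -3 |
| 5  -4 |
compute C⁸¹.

[[4, -3], [5, -4]]

C² = I (check: tr C = 0 and det C = -1), so C⁸¹ = C since 81 is odd.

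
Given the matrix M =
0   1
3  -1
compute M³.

[[-3, 4], [12, -7]]

M² = [[3, -1], [-3, 4]]
M³ = [[-3, 4], [12, -7]]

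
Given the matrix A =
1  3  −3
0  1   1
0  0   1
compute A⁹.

[[1, 27, 81], [0, 1, 9], [0, 0, 1]]

A = I + N where N = [[0, 3, −3], [0, 0, 1], [0, 0, 0]] is strictly upper-triangular, so N³ = 0.
(I + N)⁹ = I + 9·N + 36·N² = [[1, 27, 81], [0, 1, 9], [0, 0, 1]].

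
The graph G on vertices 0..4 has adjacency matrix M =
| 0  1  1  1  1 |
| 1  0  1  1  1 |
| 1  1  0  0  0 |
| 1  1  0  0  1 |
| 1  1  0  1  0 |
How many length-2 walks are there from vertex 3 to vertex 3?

The number of length-2 walks from vertex 3 to vertex 3 is entry (3,3) of M^2, where M is the adjacency matrix.
M^2 = [[4, 3, 1, 2, 2], [3, 4, 1, 2, 2], [1, 1, 2, 2, 2], [2, 2, 2, 3, 2], [2, 2, 2, 2, 3]]

3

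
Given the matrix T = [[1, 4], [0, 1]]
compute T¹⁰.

[[1, 40], [0, 1]]

T = I + N where N = [[0, 4], [0, 0]] is strictly upper-triangular, so N² = 0.
(I + N)¹⁰ = I + 10·N = [[1, 40], [0, 1]].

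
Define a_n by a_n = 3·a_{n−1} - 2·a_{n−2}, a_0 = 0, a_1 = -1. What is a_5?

-31

With companion matrix B = [[3, -2], [1, 0]], [a_n, a_{n−1}]ᵀ = B·[a_{n−1}, a_{n−2}]ᵀ, so [a_5, a_4]ᵀ = B^4·[a_1, a_0]ᵀ.
B^4 = [[31, -30], [15, -14]], giving [a_5, a_4]ᵀ = [[-31], [-15]].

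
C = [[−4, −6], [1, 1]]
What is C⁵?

[[−94, −186], [31, 61]]

tr C = −3 and det C = 2, so the characteristic polynomial is λ² − (−3)λ + (2) with roots −1 and −2.
Eigenvectors give P = [[−2, 3], [1, −1]] with P⁻¹ = [[1, 3], [1, 2]], and C = P·diag(−1, −2)·P⁻¹.
Then C⁵ = P·diag(−1, −32)·P⁻¹ = [[2, −96], [−1, 32]] · [[1, 3], [1, 2]] = [[−94, −186], [31, 61]].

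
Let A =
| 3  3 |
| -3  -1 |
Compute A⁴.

A² = [[0, 6], [-6, -8]]
A³ = [[-18, -6], [6, -10]]
A⁴ = [[-36, -48], [48, 28]]

[[-36, -48], [48, 28]]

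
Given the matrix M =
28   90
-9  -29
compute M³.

tr M = -1 and det M = -2, so the characteristic polynomial is λ² − (-1)λ + (-2) with roots -2 and 1.
Eigenvectors give P = [[-3, 10], [1, -3]] with P⁻¹ = [[3, 10], [1, 3]], and M = P·diag(-2, 1)·P⁻¹.
Then M³ = P·diag(-8, 1)·P⁻¹ = [[24, 10], [-8, -3]] · [[3, 10], [1, 3]] = [[82, 270], [-27, -89]].

[[82, 270], [-27, -89]]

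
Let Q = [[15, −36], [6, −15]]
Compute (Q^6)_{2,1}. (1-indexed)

0

tr Q = 0 and det Q = −9, so the characteristic polynomial is λ² − (0)λ + (−9) with roots 3 and −3.
Eigenvectors give P = [[−3, 2], [−1, 1]] with P⁻¹ = [[−1, 2], [−1, 3]], and Q = P·diag(3, −3)·P⁻¹.
Then Q^6 = P·diag(729, 729)·P⁻¹ = [[−2187, 1458], [−729, 729]] · [[−1, 2], [−1, 3]] = [[729, 0], [0, 729]].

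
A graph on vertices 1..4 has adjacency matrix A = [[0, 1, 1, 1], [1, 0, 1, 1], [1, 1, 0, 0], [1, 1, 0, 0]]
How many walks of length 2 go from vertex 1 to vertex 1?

The number of length-2 walks from vertex 1 to vertex 1 is entry (1,1) of A², where A is the adjacency matrix.
A² = [[3, 2, 1, 1], [2, 3, 1, 1], [1, 1, 2, 2], [1, 1, 2, 2]]

3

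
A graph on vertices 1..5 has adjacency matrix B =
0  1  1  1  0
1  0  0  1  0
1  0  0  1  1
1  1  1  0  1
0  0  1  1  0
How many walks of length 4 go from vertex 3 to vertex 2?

14

The number of length-4 walks from vertex 3 to vertex 2 is entry (3,2) of B⁴, where B is the adjacency matrix.
B² = [[3, 1, 1, 2, 2], [1, 2, 2, 1, 1], [1, 2, 3, 2, 1], [2, 1, 2, 4, 1], [2, 1, 1, 1, 2]]
B³ = [[4, 5, 7, 7, 3], [5, 2, 3, 6, 3], [7, 3, 4, 7, 5], [7, 6, 7, 6, 6], [3, 3, 5, 6, 2]]
B⁴ = [[19, 11, 14, 19, 14], [11, 11, 14, 13, 9], [14, 14, 19, 19, 11], [19, 13, 19, 26, 13], [14, 9, 11, 13, 11]]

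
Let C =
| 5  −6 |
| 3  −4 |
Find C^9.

[[1025, −1026], [513, −514]]

tr C = 1 and det C = −2, so the characteristic polynomial is λ² − (1)λ + (−2) with roots 2 and −1.
Eigenvectors give P = [[2, −1], [1, −1]] with P⁻¹ = [[1, −1], [1, −2]], and C = P·diag(2, −1)·P⁻¹.
Then C^9 = P·diag(512, −1)·P⁻¹ = [[1024, 1], [512, 1]] · [[1, −1], [1, −2]] = [[1025, −1026], [513, −514]].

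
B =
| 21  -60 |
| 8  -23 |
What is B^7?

tr B = -2 and det B = -3, so the characteristic polynomial is λ² − (-2)λ + (-3) with roots 1 and -3.
Eigenvectors give P = [[3, -5], [1, -2]] with P⁻¹ = [[2, -5], [1, -3]], and B = P·diag(1, -3)·P⁻¹.
Then B^7 = P·diag(1, -2187)·P⁻¹ = [[3, 10935], [1, 4374]] · [[2, -5], [1, -3]] = [[10941, -32820], [4376, -13127]].

[[10941, -32820], [4376, -13127]]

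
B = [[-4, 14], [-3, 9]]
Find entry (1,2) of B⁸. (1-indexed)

tr B = 5 and det B = 6, so the characteristic polynomial is λ² − (5)λ + (6) with roots 2 and 3.
Eigenvectors give P = [[7, 2], [3, 1]] with P⁻¹ = [[1, -2], [-3, 7]], and B = P·diag(2, 3)·P⁻¹.
Then B⁸ = P·diag(256, 6561)·P⁻¹ = [[1792, 13122], [768, 6561]] · [[1, -2], [-3, 7]] = [[-37574, 88270], [-18915, 44391]].

88270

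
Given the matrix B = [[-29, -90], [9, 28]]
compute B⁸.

[[2551, 7650], [-765, -2294]]

tr B = -1 and det B = -2, so the characteristic polynomial is λ² − (-1)λ + (-2) with roots 1 and -2.
Eigenvectors give P = [[3, -10], [-1, 3]] with P⁻¹ = [[-3, -10], [-1, -3]], and B = P·diag(1, -2)·P⁻¹.
Then B⁸ = P·diag(1, 256)·P⁻¹ = [[3, -2560], [-1, 768]] · [[-3, -10], [-1, -3]] = [[2551, 7650], [-765, -2294]].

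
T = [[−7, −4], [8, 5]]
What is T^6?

tr T = −2 and det T = −3, so the characteristic polynomial is λ² − (−2)λ + (−3) with roots −3 and 1.
Eigenvectors give P = [[−1, −1], [1, 2]] with P⁻¹ = [[−2, −1], [1, 1]], and T = P·diag(−3, 1)·P⁻¹.
Then T^6 = P·diag(729, 1)·P⁻¹ = [[−729, −1], [729, 2]] · [[−2, −1], [1, 1]] = [[1457, 728], [−1456, −727]].

[[1457, 728], [−1456, −727]]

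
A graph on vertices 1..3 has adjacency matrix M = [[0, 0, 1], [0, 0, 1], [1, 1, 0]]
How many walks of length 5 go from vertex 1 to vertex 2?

The number of length-5 walks from vertex 1 to vertex 2 is entry (1,2) of M⁵, where M is the adjacency matrix.
M² = [[1, 1, 0], [1, 1, 0], [0, 0, 2]]
M³ = [[0, 0, 2], [0, 0, 2], [2, 2, 0]]
M⁴ = [[2, 2, 0], [2, 2, 0], [0, 0, 4]]
M⁵ = [[0, 0, 4], [0, 0, 4], [4, 4, 0]]

0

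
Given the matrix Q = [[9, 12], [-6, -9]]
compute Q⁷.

tr Q = 0 and det Q = -9, so the characteristic polynomial is λ² − (0)λ + (-9) with roots -3 and 3.
Eigenvectors give P = [[-1, 2], [1, -1]] with P⁻¹ = [[1, 2], [1, 1]], and Q = P·diag(-3, 3)·P⁻¹.
Then Q⁷ = P·diag(-2187, 2187)·P⁻¹ = [[2187, 4374], [-2187, -2187]] · [[1, 2], [1, 1]] = [[6561, 8748], [-4374, -6561]].

[[6561, 8748], [-4374, -6561]]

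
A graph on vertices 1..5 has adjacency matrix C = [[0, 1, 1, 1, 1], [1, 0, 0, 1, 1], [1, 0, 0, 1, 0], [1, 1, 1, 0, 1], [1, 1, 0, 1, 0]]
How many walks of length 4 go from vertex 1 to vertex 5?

The number of length-4 walks from vertex 1 to vertex 5 is entry (1,5) of C⁴, where C is the adjacency matrix.
C² = [[4, 2, 1, 3, 2], [2, 3, 2, 2, 2], [1, 2, 2, 1, 2], [3, 2, 1, 4, 2], [2, 2, 2, 2, 3]]
C³ = [[8, 9, 7, 9, 9], [9, 6, 4, 9, 7], [7, 4, 2, 7, 4], [9, 9, 7, 8, 9], [9, 7, 4, 9, 6]]
C⁴ = [[34, 26, 17, 33, 26], [26, 25, 18, 26, 24], [17, 18, 14, 17, 18], [33, 26, 17, 34, 26], [26, 24, 18, 26, 25]]

26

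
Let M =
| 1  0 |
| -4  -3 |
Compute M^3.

[[1, 0], [-28, -27]]

tr M = -2 and det M = -3, so the characteristic polynomial is λ² − (-2)λ + (-3) with roots 1 and -3.
Eigenvectors give P = [[-1, 0], [1, 1]] with P⁻¹ = [[-1, 0], [1, 1]], and M = P·diag(1, -3)·P⁻¹.
Then M^3 = P·diag(1, -27)·P⁻¹ = [[-1, 0], [1, -27]] · [[-1, 0], [1, 1]] = [[1, 0], [-28, -27]].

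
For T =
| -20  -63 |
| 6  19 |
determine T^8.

tr T = -1 and det T = -2, so the characteristic polynomial is λ² − (-1)λ + (-2) with roots -2 and 1.
Eigenvectors give P = [[7, -3], [-2, 1]] with P⁻¹ = [[1, 3], [2, 7]], and T = P·diag(-2, 1)·P⁻¹.
Then T^8 = P·diag(256, 1)·P⁻¹ = [[1792, -3], [-512, 1]] · [[1, 3], [2, 7]] = [[1786, 5355], [-510, -1529]].

[[1786, 5355], [-510, -1529]]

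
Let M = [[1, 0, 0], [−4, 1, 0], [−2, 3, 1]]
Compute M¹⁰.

[[1, 0, 0], [−40, 1, 0], [−560, 30, 1]]

M = I + N where N = [[0, 0, 0], [−4, 0, 0], [−2, 3, 0]] is strictly lower-triangular, so N³ = 0.
(I + N)¹⁰ = I + 10·N + 45·N² = [[1, 0, 0], [−40, 1, 0], [−560, 30, 1]].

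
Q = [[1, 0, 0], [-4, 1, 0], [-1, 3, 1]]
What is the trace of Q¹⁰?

3

Q = I + N where N = [[0, 0, 0], [-4, 0, 0], [-1, 3, 0]] is strictly lower-triangular, so N³ = 0.
(I + N)¹⁰ = I + 10·N + 45·N² = [[1, 0, 0], [-40, 1, 0], [-550, 30, 1]].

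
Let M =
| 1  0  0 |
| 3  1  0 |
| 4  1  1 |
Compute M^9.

[[1, 0, 0], [27, 1, 0], [144, 9, 1]]

M = I + N where N = [[0, 0, 0], [3, 0, 0], [4, 1, 0]] is strictly lower-triangular, so N^3 = 0.
(I + N)^9 = I + 9·N + 36·N^2 = [[1, 0, 0], [27, 1, 0], [144, 9, 1]].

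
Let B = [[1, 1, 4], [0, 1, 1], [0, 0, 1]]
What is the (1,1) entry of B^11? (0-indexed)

1

B = I + N where N = [[0, 1, 4], [0, 0, 1], [0, 0, 0]] is strictly upper-triangular, so N^3 = 0.
(I + N)^11 = I + 11·N + 55·N^2 = [[1, 11, 99], [0, 1, 11], [0, 0, 1]].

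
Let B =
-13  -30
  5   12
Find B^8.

[[19171, 37830], [-6305, -12354]]

tr B = -1 and det B = -6, so the characteristic polynomial is λ² − (-1)λ + (-6) with roots 2 and -3.
Eigenvectors give P = [[-2, -3], [1, 1]] with P⁻¹ = [[1, 3], [-1, -2]], and B = P·diag(2, -3)·P⁻¹.
Then B^8 = P·diag(256, 6561)·P⁻¹ = [[-512, -19683], [256, 6561]] · [[1, 3], [-1, -2]] = [[19171, 37830], [-6305, -12354]].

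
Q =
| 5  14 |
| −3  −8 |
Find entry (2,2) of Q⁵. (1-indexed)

−218

tr Q = −3 and det Q = 2, so the characteristic polynomial is λ² − (−3)λ + (2) with roots −1 and −2.
Eigenvectors give P = [[7, −2], [−3, 1]] with P⁻¹ = [[1, 2], [3, 7]], and Q = P·diag(−1, −2)·P⁻¹.
Then Q⁵ = P·diag(−1, −32)·P⁻¹ = [[−7, 64], [3, −32]] · [[1, 2], [3, 7]] = [[185, 434], [−93, −218]].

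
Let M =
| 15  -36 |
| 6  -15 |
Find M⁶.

[[729, 0], [0, 729]]

tr M = 0 and det M = -9, so the characteristic polynomial is λ² − (0)λ + (-9) with roots -3 and 3.
Eigenvectors give P = [[2, 3], [1, 1]] with P⁻¹ = [[-1, 3], [1, -2]], and M = P·diag(-3, 3)·P⁻¹.
Then M⁶ = P·diag(729, 729)·P⁻¹ = [[1458, 2187], [729, 729]] · [[-1, 3], [1, -2]] = [[729, 0], [0, 729]].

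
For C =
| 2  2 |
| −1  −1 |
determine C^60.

C² = C (a projection; rank 1, trace 1), so C^60 = C.

[[2, 2], [−1, −1]]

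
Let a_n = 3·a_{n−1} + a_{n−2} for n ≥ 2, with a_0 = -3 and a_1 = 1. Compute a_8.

With companion matrix M = [[3, 1], [1, 0]], [a_n, a_{n−1}]ᵀ = M·[a_{n−1}, a_{n−2}]ᵀ, so [a_8, a_7]ᵀ = M^7·[a_1, a_0]ᵀ.
M^7 = [[3927, 1189], [1189, 360]], giving [a_8, a_7]ᵀ = [[360], [109]].

360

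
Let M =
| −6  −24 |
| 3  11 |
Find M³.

tr M = 5 and det M = 6, so the characteristic polynomial is λ² − (5)λ + (6) with roots 3 and 2.
Eigenvectors give P = [[8, −3], [−3, 1]] with P⁻¹ = [[−1, −3], [−3, −8]], and M = P·diag(3, 2)·P⁻¹.
Then M³ = P·diag(27, 8)·P⁻¹ = [[216, −24], [−81, 8]] · [[−1, −3], [−3, −8]] = [[−144, −456], [57, 179]].

[[−144, −456], [57, 179]]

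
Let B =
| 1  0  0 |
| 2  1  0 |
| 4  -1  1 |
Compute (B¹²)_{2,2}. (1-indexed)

1

B = I + N where N = [[0, 0, 0], [2, 0, 0], [4, -1, 0]] is strictly lower-triangular, so N³ = 0.
(I + N)¹² = I + 12·N + 66·N² = [[1, 0, 0], [24, 1, 0], [-84, -12, 1]].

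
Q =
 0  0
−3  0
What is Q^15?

Q is strictly triangular, hence nilpotent: Q^2 = 0, so Q^15 = 0.

[[0, 0], [0, 0]]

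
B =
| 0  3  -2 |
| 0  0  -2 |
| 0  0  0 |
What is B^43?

B is strictly triangular, hence nilpotent: B^3 = 0, so B^43 = 0.

[[0, 0, 0], [0, 0, 0], [0, 0, 0]]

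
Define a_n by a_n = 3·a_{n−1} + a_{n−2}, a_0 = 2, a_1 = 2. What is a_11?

368636

With companion matrix Q = [[3, 1], [1, 0]], [a_n, a_{n−1}]ᵀ = Q·[a_{n−1}, a_{n−2}]ᵀ, so [a_11, a_10]ᵀ = Q¹⁰·[a_1, a_0]ᵀ.
Q¹⁰ = [[141481, 42837], [42837, 12970]], giving [a_11, a_10]ᵀ = [[368636], [111614]].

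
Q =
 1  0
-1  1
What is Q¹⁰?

[[1, 0], [-10, 1]]

Q = I + N where N = [[0, 0], [-1, 0]] is strictly lower-triangular, so N² = 0.
(I + N)¹⁰ = I + 10·N = [[1, 0], [-10, 1]].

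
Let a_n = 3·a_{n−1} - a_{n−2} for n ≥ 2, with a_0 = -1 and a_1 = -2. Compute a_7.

-610

With companion matrix B = [[3, -1], [1, 0]], [a_n, a_{n−1}]ᵀ = B·[a_{n−1}, a_{n−2}]ᵀ, so [a_7, a_6]ᵀ = B⁶·[a_1, a_0]ᵀ.
B⁶ = [[377, -144], [144, -55]], giving [a_7, a_6]ᵀ = [[-610], [-233]].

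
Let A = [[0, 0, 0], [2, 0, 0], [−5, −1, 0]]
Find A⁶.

[[0, 0, 0], [0, 0, 0], [0, 0, 0]]

A is strictly triangular, hence nilpotent: A³ = 0, so A⁶ = 0.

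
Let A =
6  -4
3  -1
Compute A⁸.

[[25476, -25220], [18915, -18659]]

tr A = 5 and det A = 6, so the characteristic polynomial is λ² − (5)λ + (6) with roots 2 and 3.
Eigenvectors give P = [[1, -4], [1, -3]] with P⁻¹ = [[-3, 4], [-1, 1]], and A = P·diag(2, 3)·P⁻¹.
Then A⁸ = P·diag(256, 6561)·P⁻¹ = [[256, -26244], [256, -19683]] · [[-3, 4], [-1, 1]] = [[25476, -25220], [18915, -18659]].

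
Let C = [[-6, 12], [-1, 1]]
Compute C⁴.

[[276, -780], [65, -179]]

tr C = -5 and det C = 6, so the characteristic polynomial is λ² − (-5)λ + (6) with roots -2 and -3.
Eigenvectors give P = [[3, 4], [1, 1]] with P⁻¹ = [[-1, 4], [1, -3]], and C = P·diag(-2, -3)·P⁻¹.
Then C⁴ = P·diag(16, 81)·P⁻¹ = [[48, 324], [16, 81]] · [[-1, 4], [1, -3]] = [[276, -780], [65, -179]].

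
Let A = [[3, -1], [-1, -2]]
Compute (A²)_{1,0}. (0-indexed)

-1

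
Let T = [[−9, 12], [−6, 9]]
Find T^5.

tr T = 0 and det T = −9, so the characteristic polynomial is λ² − (0)λ + (−9) with roots −3 and 3.
Eigenvectors give P = [[2, 1], [1, 1]] with P⁻¹ = [[1, −1], [−1, 2]], and T = P·diag(−3, 3)·P⁻¹.
Then T^5 = P·diag(−243, 243)·P⁻¹ = [[−486, 243], [−243, 243]] · [[1, −1], [−1, 2]] = [[−729, 972], [−486, 729]].

[[−729, 972], [−486, 729]]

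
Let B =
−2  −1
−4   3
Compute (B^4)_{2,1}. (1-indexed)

−84

B^2 = [[8, −1], [−4, 13]]
B^3 = [[−12, −11], [−44, 43]]
B^4 = [[68, −21], [−84, 173]]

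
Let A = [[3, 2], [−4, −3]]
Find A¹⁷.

A² = I (check: tr A = 0 and det A = −1), so A¹⁷ = A since 17 is odd.

[[3, 2], [−4, −3]]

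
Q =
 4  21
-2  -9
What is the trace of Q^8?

6817

tr Q = -5 and det Q = 6, so the characteristic polynomial is λ² − (-5)λ + (6) with roots -3 and -2.
Eigenvectors give P = [[-3, -7], [1, 2]] with P⁻¹ = [[2, 7], [-1, -3]], and Q = P·diag(-3, -2)·P⁻¹.
Then Q^8 = P·diag(6561, 256)·P⁻¹ = [[-19683, -1792], [6561, 512]] · [[2, 7], [-1, -3]] = [[-37574, -132405], [12610, 44391]].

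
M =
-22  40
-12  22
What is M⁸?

tr M = 0 and det M = -4, so the characteristic polynomial is λ² − (0)λ + (-4) with roots -2 and 2.
Eigenvectors give P = [[2, -5], [1, -3]] with P⁻¹ = [[3, -5], [1, -2]], and M = P·diag(-2, 2)·P⁻¹.
Then M⁸ = P·diag(256, 256)·P⁻¹ = [[512, -1280], [256, -768]] · [[3, -5], [1, -2]] = [[256, 0], [0, 256]].

[[256, 0], [0, 256]]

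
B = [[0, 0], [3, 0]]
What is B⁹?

B is strictly triangular, hence nilpotent: B² = 0, so B⁹ = 0.

[[0, 0], [0, 0]]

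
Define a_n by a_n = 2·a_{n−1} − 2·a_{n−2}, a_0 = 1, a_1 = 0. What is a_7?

With companion matrix A = [[2, −2], [1, 0]], [a_n, a_{n−1}]ᵀ = A·[a_{n−1}, a_{n−2}]ᵀ, so [a_7, a_6]ᵀ = A⁶·[a_1, a_0]ᵀ.
A⁶ = [[−8, 16], [−8, 8]], giving [a_7, a_6]ᵀ = [[16], [8]].

16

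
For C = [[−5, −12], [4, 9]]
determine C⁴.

tr C = 4 and det C = 3, so the characteristic polynomial is λ² − (4)λ + (3) with roots 1 and 3.
Eigenvectors give P = [[−2, 3], [1, −2]] with P⁻¹ = [[−2, −3], [−1, −2]], and C = P·diag(1, 3)·P⁻¹.
Then C⁴ = P·diag(1, 81)·P⁻¹ = [[−2, 243], [1, −162]] · [[−2, −3], [−1, −2]] = [[−239, −480], [160, 321]].

[[−239, −480], [160, 321]]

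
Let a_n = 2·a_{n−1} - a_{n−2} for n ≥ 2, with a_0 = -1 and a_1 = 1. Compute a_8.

With companion matrix T = [[2, -1], [1, 0]], [a_n, a_{n−1}]ᵀ = T·[a_{n−1}, a_{n−2}]ᵀ, so [a_8, a_7]ᵀ = T^7·[a_1, a_0]ᵀ.
T^7 = [[8, -7], [7, -6]], giving [a_8, a_7]ᵀ = [[15], [13]].

15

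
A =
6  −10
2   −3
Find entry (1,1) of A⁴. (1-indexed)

76

tr A = 3 and det A = 2, so the characteristic polynomial is λ² − (3)λ + (2) with roots 1 and 2.
Eigenvectors give P = [[2, 5], [1, 2]] with P⁻¹ = [[−2, 5], [1, −2]], and A = P·diag(1, 2)·P⁻¹.
Then A⁴ = P·diag(1, 16)·P⁻¹ = [[2, 80], [1, 32]] · [[−2, 5], [1, −2]] = [[76, −150], [30, −59]].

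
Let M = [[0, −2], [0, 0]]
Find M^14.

M is strictly triangular, hence nilpotent: M^2 = 0, so M^14 = 0.

[[0, 0], [0, 0]]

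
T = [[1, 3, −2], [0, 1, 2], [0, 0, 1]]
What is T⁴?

[[1, 12, 28], [0, 1, 8], [0, 0, 1]]

T = I + N where N = [[0, 3, −2], [0, 0, 2], [0, 0, 0]] is strictly upper-triangular, so N³ = 0.
(I + N)⁴ = I + 4·N + 6·N² = [[1, 12, 28], [0, 1, 8], [0, 0, 1]].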